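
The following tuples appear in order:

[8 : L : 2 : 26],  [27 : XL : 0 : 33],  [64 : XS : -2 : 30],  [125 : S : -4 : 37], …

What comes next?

[216 : M : -6 : 34]

First coordinate goes 8, 27, 64, 125 → 216 (perfect cubes: 2³, 3³, 4³, …).
Size: runs through clothing sizes XS→XL; L, XL, XS, S → M.
Third coordinate: 2, 0, -2, -4 → -6 (−2 each step).
Fourth coordinate goes 26, 33, 30, 37 → 34 (alternating steps +7, −3, +7, −3, …).
So the next tuple is [216 : M : -6 : 34].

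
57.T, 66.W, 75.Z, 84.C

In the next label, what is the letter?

For the first component, +9 each step: 57, 66, 75, 84 → 93.
Letter: T, W, Z, C → F (letters move forward 3 places in the alphabet, wrapping Z→A).

F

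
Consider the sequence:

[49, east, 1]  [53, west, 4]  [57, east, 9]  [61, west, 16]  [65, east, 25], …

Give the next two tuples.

First coordinate — +4 each step: 49, 53, 57, 61, 65 → 69 → 73.
Direction: alternates east ↔ west, so east, west, east, west, east → west → east.
Third coordinate — perfect squares: 1², 2², 3², …: 1, 4, 9, 16, 25 → 36 → 49.
So the next two tuples are [69, west, 36] and [73, east, 49].

[69, west, 36], [73, east, 49]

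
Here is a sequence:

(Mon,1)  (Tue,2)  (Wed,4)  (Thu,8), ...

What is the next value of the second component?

Day: runs through the weekdays Mon→Sun; Mon, Tue, Wed, Thu → Fri.
For the second component, ×2 each step: 1, 2, 4, 8 → 16.

16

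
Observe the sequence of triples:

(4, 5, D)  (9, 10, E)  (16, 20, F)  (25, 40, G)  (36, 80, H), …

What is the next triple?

(49, 160, I)

First entry — perfect squares: 2², 3², 4², …: 4, 9, 16, 25, 36 → 49.
Second entry: 5, 10, 20, 40, 80 → 160 (×2 each step).
Letter — letters move forward 1 place in the alphabet: D, E, F, G, H → I.
Putting it together: (49, 160, I).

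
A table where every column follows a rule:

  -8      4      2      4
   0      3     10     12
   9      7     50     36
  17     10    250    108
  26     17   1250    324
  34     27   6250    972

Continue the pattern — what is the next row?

43  44  31250  2916

For the first component, alternating steps +8, +9, +8, +9, …: -8, 0, 9, 17, 26, 34 → 43.
Second component: each term is the sum of the two before it, so 4, 3, 7, 10, 17, 27 → 44.
For the third component, ×5 each step: 2, 10, 50, 250, 1250, 6250 → 31250.
Fourth component: ×3 each step, so 4, 12, 36, 108, 324, 972 → 2916.
Combining the parts gives 43  44  31250  2916.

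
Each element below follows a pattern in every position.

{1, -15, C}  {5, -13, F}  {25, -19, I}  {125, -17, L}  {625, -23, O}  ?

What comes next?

{3125, -21, R}

First entry: ×5 each step; 1, 5, 25, 125, 625 → 3125.
Second entry: alternating steps +2, −6, +2, −6, …; -15, -13, -19, -17, -23 → -21.
Letter: letters move forward 3 places in the alphabet, so C, F, I, L, O → R.
So the next element is {3125, -21, R}.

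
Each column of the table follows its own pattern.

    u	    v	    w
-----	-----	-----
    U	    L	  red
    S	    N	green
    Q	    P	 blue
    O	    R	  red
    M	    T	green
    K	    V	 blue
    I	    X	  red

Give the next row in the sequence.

G  Z  green

Column u — letters move back 2 places in the alphabet: U, S, Q, O, M, K, I → G.
Column v goes L, N, P, R, T, V, X → Z (letters move forward 2 places in the alphabet).
For the column w, repeats red → green → blue: red, green, blue, red, green, blue, red → green.
Combining the parts gives G  Z  green.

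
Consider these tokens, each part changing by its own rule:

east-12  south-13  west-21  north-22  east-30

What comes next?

Direction goes east, south, west, north, east → south (repeats east → south → west → north).
For the second component, alternating steps +1, +8, +1, +8, …: 12, 13, 21, 22, 30 → 31.
So the next token is south-31.

south-31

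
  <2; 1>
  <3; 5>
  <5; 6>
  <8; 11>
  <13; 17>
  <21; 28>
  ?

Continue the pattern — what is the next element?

First entry goes 2, 3, 5, 8, 13, 21 → 34 (each term is the sum of the two before it).
Second entry: each term is the sum of the two before it; 1, 5, 6, 11, 17, 28 → 45.
Putting it together: <34; 45>.

<34; 45>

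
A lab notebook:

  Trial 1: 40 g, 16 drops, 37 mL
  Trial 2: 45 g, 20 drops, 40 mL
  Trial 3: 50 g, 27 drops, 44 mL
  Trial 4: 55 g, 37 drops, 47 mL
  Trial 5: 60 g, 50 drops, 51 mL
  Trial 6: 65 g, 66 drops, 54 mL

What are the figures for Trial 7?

G — +5 each step: 40, 45, 50, 55, 60, 65 → 70.
Drops: differences are 4, 7, 10, … (increasing by 3 each time), so 16, 20, 27, 37, 50, 66 → 85.
ML — alternating steps +3, +4, +3, +4, …: 37, 40, 44, 47, 51, 54 → 58.
Combining the parts gives 70 g, 85 drops, 58 mL.

70 g, 85 drops, 58 mL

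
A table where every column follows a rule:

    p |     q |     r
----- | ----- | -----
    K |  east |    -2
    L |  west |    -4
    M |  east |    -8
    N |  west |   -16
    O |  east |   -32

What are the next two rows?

Column p goes K, L, M, N, O → P → Q (letters move forward 1 place in the alphabet).
Column q: alternates east ↔ west, so east, west, east, west, east → west → east.
Column r — ×2 each step: -2, -4, -8, -16, -32 → -64 → -128.
Putting the parts together: P  west  -64 and then Q  east  -128.

P  west  -64; Q  east  -128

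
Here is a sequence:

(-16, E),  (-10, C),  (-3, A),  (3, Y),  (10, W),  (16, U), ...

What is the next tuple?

First value: -16, -10, -3, 3, 10, 16 → 23 (alternating steps +6, +7, +6, +7, …).
Letter: E, C, A, Y, W, U → S (letters move back 2 places in the alphabet, wrapping A→Z).
Combining the parts gives (23, S).

(23, S)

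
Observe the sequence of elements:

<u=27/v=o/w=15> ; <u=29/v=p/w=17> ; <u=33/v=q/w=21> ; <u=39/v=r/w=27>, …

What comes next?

U: differences are 2, 4, 6, … (increasing by 2 each time); 27, 29, 33, 39 → 47.
V: letters move forward 1 place in the alphabet; o, p, q, r → s.
W: always 12 less than the u, so 15, 17, 21, 27 → 35.
Putting it together: <u=47/v=s/w=35>.

<u=47/v=s/w=35>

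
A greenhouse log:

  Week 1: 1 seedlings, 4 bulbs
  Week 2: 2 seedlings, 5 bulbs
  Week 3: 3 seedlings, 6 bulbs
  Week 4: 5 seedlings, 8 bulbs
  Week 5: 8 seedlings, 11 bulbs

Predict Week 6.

Seedlings — each term is the sum of the two before it: 1, 2, 3, 5, 8 → 13.
Bulbs — always 3 more than the seedlings: 4, 5, 6, 8, 11 → 16.
Combining the parts gives 13 seedlings, 16 bulbs.

13 seedlings, 16 bulbs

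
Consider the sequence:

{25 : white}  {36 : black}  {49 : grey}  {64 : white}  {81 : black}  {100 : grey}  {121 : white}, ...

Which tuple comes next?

{144 : black}

First value: 25, 36, 49, 64, 81, 100, 121 → 144 (perfect squares: 5², 6², 7², …).
Shade — repeats white → black → grey: white, black, grey, white, black, grey, white → black.
Putting it together: {144 : black}.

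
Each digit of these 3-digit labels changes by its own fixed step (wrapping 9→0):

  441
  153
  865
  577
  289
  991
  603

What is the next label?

315

For the first digit, −3 each step, mod 10: 4, 1, 8, 5, 2, 9, 6 → 3.
Second digit — +1 each step, mod 10: 4, 5, 6, 7, 8, 9, 0 → 1.
Third digit — +2 each step, mod 10: 1, 3, 5, 7, 9, 1, 3 → 5.
Combining the parts gives 315.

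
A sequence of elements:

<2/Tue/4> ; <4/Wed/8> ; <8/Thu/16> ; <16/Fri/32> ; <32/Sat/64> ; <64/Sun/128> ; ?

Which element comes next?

<128/Mon/256>

First value goes 2, 4, 8, 16, 32, 64 → 128 (×2 each step).
Day: Tue, Wed, Thu, Fri, Sat, Sun → Mon (runs through the weekdays Mon→Sun).
Third value: always 2 × the first value; 4, 8, 16, 32, 64, 128 → 256.
Putting it together: <128/Mon/256>.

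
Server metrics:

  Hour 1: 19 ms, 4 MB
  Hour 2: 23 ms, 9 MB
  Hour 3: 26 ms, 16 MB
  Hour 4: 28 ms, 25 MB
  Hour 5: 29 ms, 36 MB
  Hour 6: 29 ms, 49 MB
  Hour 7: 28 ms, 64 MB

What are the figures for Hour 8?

Ms goes 19, 23, 26, 28, 29, 29, 28 → 26 (differences are 4, 3, 2, … (decreasing by 1 each time)).
MB goes 4, 9, 16, 25, 36, 49, 64 → 81 (perfect squares: 2², 3², 4², …).
Combining the parts gives 26 ms, 81 MB.

26 ms, 81 MB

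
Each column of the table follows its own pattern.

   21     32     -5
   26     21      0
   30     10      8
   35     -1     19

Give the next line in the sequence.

39  -12  33

First component — alternating steps +5, +4, +5, +4, …: 21, 26, 30, 35 → 39.
Second component: 32, 21, 10, -1 → -12 (−11 each step).
Third component goes -5, 0, 8, 19 → 33 (differences are 5, 8, 11, … (increasing by 3 each time)).
Combining the parts gives 39  -12  33.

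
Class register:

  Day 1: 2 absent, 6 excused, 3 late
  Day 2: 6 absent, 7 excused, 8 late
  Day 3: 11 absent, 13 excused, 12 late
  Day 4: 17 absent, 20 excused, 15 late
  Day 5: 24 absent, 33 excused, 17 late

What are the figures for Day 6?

32 absent, 53 excused, 18 late

Absent: differences are 4, 5, 6, … (increasing by 1 each time), so 2, 6, 11, 17, 24 → 32.
Excused: 6, 7, 13, 20, 33 → 53 (each term is the sum of the two before it).
Late: 3, 8, 12, 15, 17 → 18 (differences are 5, 4, 3, … (decreasing by 1 each time)).
Putting it together: 32 absent, 53 excused, 18 late.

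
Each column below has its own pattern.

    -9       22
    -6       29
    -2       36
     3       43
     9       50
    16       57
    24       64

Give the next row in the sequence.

For the first component, differences are 3, 4, 5, … (increasing by 1 each time): -9, -6, -2, 3, 9, 16, 24 → 33.
Second component — +7 each step: 22, 29, 36, 43, 50, 57, 64 → 71.
Combining the parts gives 33  71.

33  71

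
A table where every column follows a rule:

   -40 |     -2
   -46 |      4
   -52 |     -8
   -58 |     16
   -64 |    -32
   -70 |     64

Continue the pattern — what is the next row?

-76  -128

First component — −6 each step: -40, -46, -52, -58, -64, -70 → -76.
Second component: ×(-2) each step, so -2, 4, -8, 16, -32, 64 → -128.
So the next row is -76  -128.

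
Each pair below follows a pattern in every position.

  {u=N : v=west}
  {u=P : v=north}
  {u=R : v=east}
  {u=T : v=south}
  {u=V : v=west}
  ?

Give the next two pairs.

{u=X : v=north}, {u=Z : v=east}

U: letters move forward 2 places in the alphabet; N, P, R, T, V → X → Z.
V: repeats west → north → east → south, so west, north, east, south, west → north → east.
So the next two pairs are {u=X : v=north} and {u=Z : v=east}.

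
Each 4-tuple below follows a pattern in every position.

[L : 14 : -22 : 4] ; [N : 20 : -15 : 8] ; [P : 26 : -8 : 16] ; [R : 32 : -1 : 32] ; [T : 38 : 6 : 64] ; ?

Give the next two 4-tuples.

[V : 44 : 13 : 128], [X : 50 : 20 : 256]

Letter: letters move forward 2 places in the alphabet, so L, N, P, R, T → V → X.
Second value: +6 each step, so 14, 20, 26, 32, 38 → 44 → 50.
Third value — +7 each step: -22, -15, -8, -1, 6 → 13 → 20.
For the fourth value, ×2 each step: 4, 8, 16, 32, 64 → 128 → 256.
So the next two 4-tuples are [V : 44 : 13 : 128] and [X : 50 : 20 : 256].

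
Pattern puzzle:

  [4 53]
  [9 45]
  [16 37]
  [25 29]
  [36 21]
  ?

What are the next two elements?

First part goes 4, 9, 16, 25, 36 → 49 → 64 (perfect squares: 2², 3², 4², …).
Second part: −8 each step; 53, 45, 37, 29, 21 → 13 → 5.
So the next two elements are [49 13] and [64 5].

[49 13], [64 5]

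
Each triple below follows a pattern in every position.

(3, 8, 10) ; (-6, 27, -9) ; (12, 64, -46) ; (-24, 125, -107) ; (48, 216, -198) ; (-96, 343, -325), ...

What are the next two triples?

(192, 512, -494), (-384, 729, -711)

First coordinate: 3, -6, 12, -24, 48, -96 → 192 → -384 (×(-2) each step).
Second coordinate: 8, 27, 64, 125, 216, 343 → 512 → 729 (perfect cubes: 2³, 3³, 4³, …).
Third coordinate goes 10, -9, -46, -107, -198, -325 → -494 → -711 (together with the second coordinate always sums to 18).
Putting the parts together: (192, 512, -494) and then (-384, 729, -711).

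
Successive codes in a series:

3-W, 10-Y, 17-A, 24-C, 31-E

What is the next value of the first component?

38

First component goes 3, 10, 17, 24, 31 → 38 (+7 each step).
Letter — letters move forward 2 places in the alphabet, wrapping Z→A: W, Y, A, C, E → G.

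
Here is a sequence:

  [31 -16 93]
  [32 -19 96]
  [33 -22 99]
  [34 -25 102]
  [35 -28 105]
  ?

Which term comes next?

First value — +1 each step: 31, 32, 33, 34, 35 → 36.
Second value: -16, -19, -22, -25, -28 → -31 (−3 each step).
Third value: always 3 × the first value, so 93, 96, 99, 102, 105 → 108.
So the next term is [36 -31 108].

[36 -31 108]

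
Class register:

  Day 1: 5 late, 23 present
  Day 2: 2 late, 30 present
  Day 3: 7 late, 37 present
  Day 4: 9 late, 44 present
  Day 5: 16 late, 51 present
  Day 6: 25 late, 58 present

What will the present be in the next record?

Late — each term is the sum of the two before it: 5, 2, 7, 9, 16, 25 → 41.
For the present, +7 each step: 23, 30, 37, 44, 51, 58 → 65.

65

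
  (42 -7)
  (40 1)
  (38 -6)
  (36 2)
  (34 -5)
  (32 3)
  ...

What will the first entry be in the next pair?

30

First entry goes 42, 40, 38, 36, 34, 32 → 30 (−2 each step).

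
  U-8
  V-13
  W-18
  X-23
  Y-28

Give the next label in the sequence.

For the letter, letters move forward 1 place in the alphabet: U, V, W, X, Y → Z.
Second component: 8, 13, 18, 23, 28 → 33 (+5 each step).
So the next label is Z-33.

Z-33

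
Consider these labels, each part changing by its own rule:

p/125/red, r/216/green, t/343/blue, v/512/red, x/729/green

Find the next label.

Letter: letters move forward 2 places in the alphabet; p, r, t, v, x → z.
Second component: perfect cubes: 5³, 6³, 7³, …; 125, 216, 343, 512, 729 → 1000.
Colour: repeats red → green → blue; red, green, blue, red, green → blue.
Combining the parts gives z/1000/blue.

z/1000/blue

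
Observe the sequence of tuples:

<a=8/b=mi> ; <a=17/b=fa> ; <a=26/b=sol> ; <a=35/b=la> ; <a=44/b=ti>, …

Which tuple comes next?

A — +9 each step: 8, 17, 26, 35, 44 → 53.
B: mi, fa, sol, la, ti → do (runs through the solfège scale do→ti).
So the next tuple is <a=53/b=do>.

<a=53/b=do>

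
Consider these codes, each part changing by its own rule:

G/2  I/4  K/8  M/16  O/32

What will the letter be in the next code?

Q

Letter goes G, I, K, M, O → Q (letters move forward 2 places in the alphabet).
Second component: ×2 each step; 2, 4, 8, 16, 32 → 64.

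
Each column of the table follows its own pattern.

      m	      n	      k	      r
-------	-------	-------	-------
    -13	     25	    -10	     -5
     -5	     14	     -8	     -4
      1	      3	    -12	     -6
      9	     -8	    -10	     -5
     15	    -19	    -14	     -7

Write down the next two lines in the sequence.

23  -30  -12  -6; 29  -41  -16  -8

Column m — alternating steps +8, +6, +8, +6, …: -13, -5, 1, 9, 15 → 23 → 29.
Column n: 25, 14, 3, -8, -19 → -30 → -41 (−11 each step).
Column k: alternating steps +2, −4, +2, −4, …, so -10, -8, -12, -10, -14 → -12 → -16.
Column r — alternating steps +1, −2, +1, −2, …: -5, -4, -6, -5, -7 → -6 → -8.
So the next two lines are 23  -30  -12  -6 and 29  -41  -16  -8.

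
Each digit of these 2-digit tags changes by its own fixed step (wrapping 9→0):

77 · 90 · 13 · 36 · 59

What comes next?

72

First digit: +2 each step, mod 10; 7, 9, 1, 3, 5 → 7.
Second digit: 7, 0, 3, 6, 9 → 2 (+3 each step, mod 10).
So the next tag is 72.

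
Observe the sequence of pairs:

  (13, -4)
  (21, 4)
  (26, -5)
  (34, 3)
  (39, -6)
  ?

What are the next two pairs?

First slot: alternating steps +8, +5, +8, +5, …; 13, 21, 26, 34, 39 → 47 → 52.
Second slot goes -4, 4, -5, 3, -6 → 2 → -7 (alternating steps +8, −9, +8, −9, …).
So the next two pairs are (47, 2) and (52, -7).

(47, 2), (52, -7)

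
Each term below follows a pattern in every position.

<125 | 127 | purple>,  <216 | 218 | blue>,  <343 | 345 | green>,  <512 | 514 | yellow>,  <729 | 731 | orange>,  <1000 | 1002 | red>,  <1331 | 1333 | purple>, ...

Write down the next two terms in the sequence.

First part: 125, 216, 343, 512, 729, 1000, 1331 → 1728 → 2197 (perfect cubes: 5³, 6³, 7³, …).
Second part: 127, 218, 345, 514, 731, 1002, 1333 → 1730 → 2199 (always 2 more than the first part).
Colour: repeats purple → blue → green → yellow → orange → red, so purple, blue, green, yellow, orange, red, purple → blue → green.
Putting the parts together: <1728 | 1730 | blue> and then <2197 | 2199 | green>.

<1728 | 1730 | blue>, <2197 | 2199 | green>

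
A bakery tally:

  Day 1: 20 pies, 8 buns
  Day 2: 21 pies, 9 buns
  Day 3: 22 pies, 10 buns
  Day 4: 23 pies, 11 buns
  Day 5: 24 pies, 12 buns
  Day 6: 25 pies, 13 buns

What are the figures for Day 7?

26 pies, 14 buns

Pies: 20, 21, 22, 23, 24, 25 → 26 (+1 each step).
Buns goes 8, 9, 10, 11, 12, 13 → 14 (always 12 less than the pies).
Combining the parts gives 26 pies, 14 buns.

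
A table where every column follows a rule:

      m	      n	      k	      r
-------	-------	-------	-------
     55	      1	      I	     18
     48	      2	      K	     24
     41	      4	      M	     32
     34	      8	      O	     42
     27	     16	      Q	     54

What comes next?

20  32  S  68

Column m: 55, 48, 41, 34, 27 → 20 (−7 each step).
Column n: 1, 2, 4, 8, 16 → 32 (×2 each step).
Column k: I, K, M, O, Q → S (letters move forward 2 places in the alphabet).
Column r — differences are 6, 8, 10, … (increasing by 2 each time): 18, 24, 32, 42, 54 → 68.
Putting it together: 20  32  S  68.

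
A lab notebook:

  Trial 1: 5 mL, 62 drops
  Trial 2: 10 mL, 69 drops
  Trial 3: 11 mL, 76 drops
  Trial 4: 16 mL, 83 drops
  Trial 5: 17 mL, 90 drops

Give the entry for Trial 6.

22 mL, 97 drops

ML: 5, 10, 11, 16, 17 → 22 (alternating steps +5, +1, +5, +1, …).
Drops: +7 each step; 62, 69, 76, 83, 90 → 97.
So the next record is 22 mL, 97 drops.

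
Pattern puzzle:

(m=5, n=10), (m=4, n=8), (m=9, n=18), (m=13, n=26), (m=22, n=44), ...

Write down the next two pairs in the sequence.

M: each term is the sum of the two before it; 5, 4, 9, 13, 22 → 35 → 57.
N — always 2 × the m: 10, 8, 18, 26, 44 → 70 → 114.
Putting the parts together: (m=35, n=70) and then (m=57, n=114).

(m=35, n=70), (m=57, n=114)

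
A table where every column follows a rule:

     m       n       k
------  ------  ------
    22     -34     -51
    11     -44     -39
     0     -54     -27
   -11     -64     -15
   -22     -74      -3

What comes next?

-33  -84  9

Column m goes 22, 11, 0, -11, -22 → -33 (−11 each step).
Column n goes -34, -44, -54, -64, -74 → -84 (−10 each step).
Column k goes -51, -39, -27, -15, -3 → 9 (+12 each step).
Combining the parts gives -33  -84  9.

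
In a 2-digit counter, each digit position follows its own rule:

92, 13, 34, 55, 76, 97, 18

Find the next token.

39

First digit: +2 each step, mod 10, so 9, 1, 3, 5, 7, 9, 1 → 3.
Second digit — +1 each step, mod 10: 2, 3, 4, 5, 6, 7, 8 → 9.
Putting it together: 39.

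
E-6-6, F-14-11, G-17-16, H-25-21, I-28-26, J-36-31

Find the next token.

K-39-36

Letter: E, F, G, H, I, J → K (letters move forward 1 place in the alphabet).
Second component: alternating steps +8, +3, +8, +3, …, so 6, 14, 17, 25, 28, 36 → 39.
Third component: 6, 11, 16, 21, 26, 31 → 36 (+5 each step).
Putting it together: K-39-36.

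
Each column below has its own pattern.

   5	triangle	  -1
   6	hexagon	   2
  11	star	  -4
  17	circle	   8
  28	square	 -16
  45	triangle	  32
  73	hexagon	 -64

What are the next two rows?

For the first component, each term is the sum of the two before it: 5, 6, 11, 17, 28, 45, 73 → 118 → 191.
Shape goes triangle, hexagon, star, circle, square, triangle, hexagon → star → circle (repeats triangle → hexagon → star → circle → square).
Third component: -1, 2, -4, 8, -16, 32, -64 → 128 → -256 (×(-2) each step).
Putting the parts together: 118  star  128 and then 191  circle  -256.

118  star  128; 191  circle  -256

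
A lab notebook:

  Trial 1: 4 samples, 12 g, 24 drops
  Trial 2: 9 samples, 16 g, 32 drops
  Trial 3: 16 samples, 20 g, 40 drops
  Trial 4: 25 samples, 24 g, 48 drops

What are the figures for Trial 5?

36 samples, 28 g, 56 drops

Samples: perfect squares: 2², 3², 4², …; 4, 9, 16, 25 → 36.
For the g, +4 each step: 12, 16, 20, 24 → 28.
Drops goes 24, 32, 40, 48 → 56 (always 2 × the g).
Putting it together: 36 samples, 28 g, 56 drops.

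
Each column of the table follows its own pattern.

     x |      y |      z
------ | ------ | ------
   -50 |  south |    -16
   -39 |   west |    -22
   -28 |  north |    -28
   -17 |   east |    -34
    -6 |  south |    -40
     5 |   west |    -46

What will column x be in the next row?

For the column x, +11 each step: -50, -39, -28, -17, -6, 5 → 16.

16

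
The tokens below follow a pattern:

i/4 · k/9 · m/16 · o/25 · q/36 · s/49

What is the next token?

Letter: i, k, m, o, q, s → u (letters move forward 2 places in the alphabet).
For the second component, perfect squares: 2², 3², 4², …: 4, 9, 16, 25, 36, 49 → 64.
Putting it together: u/64.

u/64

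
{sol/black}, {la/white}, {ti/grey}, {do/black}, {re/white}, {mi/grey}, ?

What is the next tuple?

Note: runs through the solfège scale do→ti, so sol, la, ti, do, re, mi → fa.
For the shade, repeats black → white → grey: black, white, grey, black, white, grey → black.
Combining the parts gives {fa/black}.

{fa/black}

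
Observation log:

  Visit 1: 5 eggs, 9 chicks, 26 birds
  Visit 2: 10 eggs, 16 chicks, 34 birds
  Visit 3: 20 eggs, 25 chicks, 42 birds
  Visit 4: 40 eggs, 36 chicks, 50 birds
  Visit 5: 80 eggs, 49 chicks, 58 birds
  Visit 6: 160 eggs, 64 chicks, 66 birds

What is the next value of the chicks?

81

For the chicks, perfect squares: 3², 4², 5², …: 9, 16, 25, 36, 49, 64 → 81.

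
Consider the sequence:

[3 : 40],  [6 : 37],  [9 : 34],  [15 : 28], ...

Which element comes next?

[24 : 19]

First part goes 3, 6, 9, 15 → 24 (each term is the sum of the two before it).
Second part goes 40, 37, 34, 28 → 19 (together with the first part always sums to 43).
So the next element is [24 : 19].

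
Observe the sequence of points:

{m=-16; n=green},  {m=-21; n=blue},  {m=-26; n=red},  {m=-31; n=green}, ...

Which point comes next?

For the m, −5 each step: -16, -21, -26, -31 → -36.
N: repeats green → blue → red, so green, blue, red, green → blue.
Combining the parts gives {m=-36; n=blue}.

{m=-36; n=blue}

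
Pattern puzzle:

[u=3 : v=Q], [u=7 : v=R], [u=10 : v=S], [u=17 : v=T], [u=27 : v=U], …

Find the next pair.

U — each term is the sum of the two before it: 3, 7, 10, 17, 27 → 44.
V: letters move forward 1 place in the alphabet, so Q, R, S, T, U → V.
Combining the parts gives [u=44 : v=V].

[u=44 : v=V]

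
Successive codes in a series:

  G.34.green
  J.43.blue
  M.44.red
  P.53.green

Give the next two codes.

S.54.blue then V.63.red

For the letter, letters move forward 3 places in the alphabet: G, J, M, P → S → V.
Second component: alternating steps +9, +1, +9, +1, …, so 34, 43, 44, 53 → 54 → 63.
Colour goes green, blue, red, green → blue → red (repeats green → blue → red).
Putting the parts together: S.54.blue and then V.63.red.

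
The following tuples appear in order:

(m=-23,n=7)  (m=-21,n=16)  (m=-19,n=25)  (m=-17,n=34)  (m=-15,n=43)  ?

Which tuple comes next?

(m=-13,n=52)

For the m, +2 each step: -23, -21, -19, -17, -15 → -13.
N — +9 each step: 7, 16, 25, 34, 43 → 52.
Putting it together: (m=-13,n=52).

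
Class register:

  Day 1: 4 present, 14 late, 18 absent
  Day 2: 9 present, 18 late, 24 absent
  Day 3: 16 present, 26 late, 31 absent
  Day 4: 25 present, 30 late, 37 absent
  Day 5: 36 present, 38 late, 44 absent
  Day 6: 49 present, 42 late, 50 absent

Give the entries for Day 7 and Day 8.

Present: perfect squares: 2², 3², 4², …; 4, 9, 16, 25, 36, 49 → 64 → 81.
Late: alternating steps +4, +8, +4, +8, …, so 14, 18, 26, 30, 38, 42 → 50 → 54.
Absent goes 18, 24, 31, 37, 44, 50 → 57 → 63 (alternating steps +6, +7, +6, +7, …).
Putting the parts together: 64 present, 50 late, 57 absent and then 81 present, 54 late, 63 absent.

64 present, 50 late, 57 absent; 81 present, 54 late, 63 absent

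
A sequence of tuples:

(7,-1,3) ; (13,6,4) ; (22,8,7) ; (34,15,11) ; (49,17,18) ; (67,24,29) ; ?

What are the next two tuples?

(88,26,47), (112,33,76)

First part: 7, 13, 22, 34, 49, 67 → 88 → 112 (differences are 6, 9, 12, … (increasing by 3 each time)).
For the second part, alternating steps +7, +2, +7, +2, …: -1, 6, 8, 15, 17, 24 → 26 → 33.
Third part: each term is the sum of the two before it; 3, 4, 7, 11, 18, 29 → 47 → 76.
So the next two tuples are (88,26,47) and (112,33,76).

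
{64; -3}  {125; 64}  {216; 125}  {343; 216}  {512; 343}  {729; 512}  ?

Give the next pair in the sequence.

{1000; 729}

First entry — perfect cubes: 4³, 5³, 6³, …: 64, 125, 216, 343, 512, 729 → 1000.
Second entry: always the previous value of the first entry, so -3, 64, 125, 216, 343, 512 → 729.
So the next pair is {1000; 729}.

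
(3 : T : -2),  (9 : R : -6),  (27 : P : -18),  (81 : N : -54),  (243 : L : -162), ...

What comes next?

First entry: ×3 each step, so 3, 9, 27, 81, 243 → 729.
Letter: T, R, P, N, L → J (letters move back 2 places in the alphabet).
Third entry — ×3 each step: -2, -6, -18, -54, -162 → -486.
Putting it together: (729 : J : -486).

(729 : J : -486)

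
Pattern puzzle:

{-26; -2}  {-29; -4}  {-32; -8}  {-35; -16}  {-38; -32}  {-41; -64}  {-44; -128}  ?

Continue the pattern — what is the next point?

{-47; -256}

First component: -26, -29, -32, -35, -38, -41, -44 → -47 (−3 each step).
For the second component, ×2 each step: -2, -4, -8, -16, -32, -64, -128 → -256.
So the next point is {-47; -256}.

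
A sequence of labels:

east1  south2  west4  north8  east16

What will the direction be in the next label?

south

Direction: east, south, west, north, east → south (repeats east → south → west → north).
Second component goes 1, 2, 4, 8, 16 → 32 (×2 each step).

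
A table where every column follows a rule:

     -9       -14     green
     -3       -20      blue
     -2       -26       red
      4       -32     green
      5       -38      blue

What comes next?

11  -44  red

First component: alternating steps +6, +1, +6, +1, …, so -9, -3, -2, 4, 5 → 11.
Second component — −6 each step: -14, -20, -26, -32, -38 → -44.
Colour — repeats green → blue → red: green, blue, red, green, blue → red.
Putting it together: 11  -44  red.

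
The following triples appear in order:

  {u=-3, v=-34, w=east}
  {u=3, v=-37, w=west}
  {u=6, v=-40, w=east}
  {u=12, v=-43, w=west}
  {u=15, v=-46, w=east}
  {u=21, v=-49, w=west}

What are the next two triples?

{u=24, v=-52, w=east}, {u=30, v=-55, w=west}

For the u, alternating steps +6, +3, +6, +3, …: -3, 3, 6, 12, 15, 21 → 24 → 30.
For the v, −3 each step: -34, -37, -40, -43, -46, -49 → -52 → -55.
W: alternates east ↔ west, so east, west, east, west, east, west → east → west.
Putting the parts together: {u=24, v=-52, w=east} and then {u=30, v=-55, w=west}.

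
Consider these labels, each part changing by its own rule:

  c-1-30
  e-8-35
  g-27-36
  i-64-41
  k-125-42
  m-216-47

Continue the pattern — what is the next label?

o-343-48

For the letter, letters move forward 2 places in the alphabet: c, e, g, i, k, m → o.
Second component: 1, 8, 27, 64, 125, 216 → 343 (perfect cubes: 1³, 2³, 3³, …).
Third component: 30, 35, 36, 41, 42, 47 → 48 (alternating steps +5, +1, +5, +1, …).
Putting it together: o-343-48.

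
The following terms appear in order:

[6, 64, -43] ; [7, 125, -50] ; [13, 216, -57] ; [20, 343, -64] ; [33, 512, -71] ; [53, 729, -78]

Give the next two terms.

First coordinate — each term is the sum of the two before it: 6, 7, 13, 20, 33, 53 → 86 → 139.
Second coordinate goes 64, 125, 216, 343, 512, 729 → 1000 → 1331 (perfect cubes: 4³, 5³, 6³, …).
Third coordinate: −7 each step, so -43, -50, -57, -64, -71, -78 → -85 → -92.
So the next two terms are [86, 1000, -85] and [139, 1331, -92].

[86, 1000, -85], [139, 1331, -92]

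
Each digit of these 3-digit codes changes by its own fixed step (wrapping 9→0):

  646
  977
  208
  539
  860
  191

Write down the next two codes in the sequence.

First digit goes 6, 9, 2, 5, 8, 1 → 4 → 7 (+3 each step, mod 10).
For the second digit, +3 each step, mod 10: 4, 7, 0, 3, 6, 9 → 2 → 5.
Third digit: +1 each step, mod 10, so 6, 7, 8, 9, 0, 1 → 2 → 3.
So the next two codes are 422 and 753.

422, 753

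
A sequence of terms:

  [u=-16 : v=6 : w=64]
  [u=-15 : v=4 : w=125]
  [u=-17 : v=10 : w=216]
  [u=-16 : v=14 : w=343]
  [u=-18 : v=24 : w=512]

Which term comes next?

For the u, alternating steps +1, −2, +1, −2, …: -16, -15, -17, -16, -18 → -17.
V: 6, 4, 10, 14, 24 → 38 (each term is the sum of the two before it).
W goes 64, 125, 216, 343, 512 → 729 (perfect cubes: 4³, 5³, 6³, …).
Combining the parts gives [u=-17 : v=38 : w=729].

[u=-17 : v=38 : w=729]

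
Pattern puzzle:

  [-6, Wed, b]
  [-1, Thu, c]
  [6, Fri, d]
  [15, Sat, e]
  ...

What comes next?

[26, Sun, f]

First coordinate — differences are 5, 7, 9, … (increasing by 2 each time): -6, -1, 6, 15 → 26.
Day: runs through the weekdays Mon→Sun; Wed, Thu, Fri, Sat → Sun.
Letter: b, c, d, e → f (letters move forward 1 place in the alphabet).
So the next term is [26, Sun, f].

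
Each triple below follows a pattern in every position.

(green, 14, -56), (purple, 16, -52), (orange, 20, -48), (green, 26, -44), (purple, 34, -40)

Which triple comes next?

Colour: green, purple, orange, green, purple → orange (repeats green → purple → orange).
For the second component, differences are 2, 4, 6, … (increasing by 2 each time): 14, 16, 20, 26, 34 → 44.
For the third component, +4 each step: -56, -52, -48, -44, -40 → -36.
Combining the parts gives (orange, 44, -36).

(orange, 44, -36)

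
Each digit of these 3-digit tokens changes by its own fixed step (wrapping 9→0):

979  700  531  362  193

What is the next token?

924

First digit goes 9, 7, 5, 3, 1 → 9 (−2 each step, mod 10).
Second digit — +3 each step, mod 10: 7, 0, 3, 6, 9 → 2.
Third digit: +1 each step, mod 10, so 9, 0, 1, 2, 3 → 4.
So the next token is 924.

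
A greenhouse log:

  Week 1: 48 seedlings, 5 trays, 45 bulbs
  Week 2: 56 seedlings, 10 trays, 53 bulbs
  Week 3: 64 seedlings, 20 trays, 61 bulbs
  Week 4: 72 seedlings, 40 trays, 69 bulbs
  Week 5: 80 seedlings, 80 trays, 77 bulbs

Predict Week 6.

Seedlings — +8 each step: 48, 56, 64, 72, 80 → 88.
Trays goes 5, 10, 20, 40, 80 → 160 (×2 each step).
Bulbs: +8 each step, so 45, 53, 61, 69, 77 → 85.
Combining the parts gives 88 seedlings, 160 trays, 85 bulbs.

88 seedlings, 160 trays, 85 bulbs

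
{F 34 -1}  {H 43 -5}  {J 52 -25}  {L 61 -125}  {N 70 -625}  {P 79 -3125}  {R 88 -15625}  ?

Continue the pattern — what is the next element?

Letter goes F, H, J, L, N, P, R → T (letters move forward 2 places in the alphabet).
Second value: +9 each step; 34, 43, 52, 61, 70, 79, 88 → 97.
Third value: ×5 each step; -1, -5, -25, -125, -625, -3125, -15625 → -78125.
Combining the parts gives {T 97 -78125}.

{T 97 -78125}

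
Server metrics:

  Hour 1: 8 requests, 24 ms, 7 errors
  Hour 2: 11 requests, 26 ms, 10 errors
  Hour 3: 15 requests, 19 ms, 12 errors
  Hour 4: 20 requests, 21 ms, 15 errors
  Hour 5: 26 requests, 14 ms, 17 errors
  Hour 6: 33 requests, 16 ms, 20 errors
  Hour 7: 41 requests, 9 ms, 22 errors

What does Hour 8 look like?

50 requests, 11 ms, 25 errors

Requests: differences are 3, 4, 5, … (increasing by 1 each time), so 8, 11, 15, 20, 26, 33, 41 → 50.
Ms: alternating steps +2, −7, +2, −7, …, so 24, 26, 19, 21, 14, 16, 9 → 11.
For the errors, alternating steps +3, +2, +3, +2, …: 7, 10, 12, 15, 17, 20, 22 → 25.
Combining the parts gives 50 requests, 11 ms, 25 errors.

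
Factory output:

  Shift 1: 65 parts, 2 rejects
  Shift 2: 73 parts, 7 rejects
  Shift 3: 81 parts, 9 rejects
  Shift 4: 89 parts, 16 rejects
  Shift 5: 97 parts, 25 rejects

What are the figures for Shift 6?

105 parts, 41 rejects

Parts: +8 each step, so 65, 73, 81, 89, 97 → 105.
Rejects: 2, 7, 9, 16, 25 → 41 (each term is the sum of the two before it).
Combining the parts gives 105 parts, 41 rejects.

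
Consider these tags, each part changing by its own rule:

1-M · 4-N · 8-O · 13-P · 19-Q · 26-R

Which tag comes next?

34-S

For the first component, differences are 3, 4, 5, … (increasing by 1 each time): 1, 4, 8, 13, 19, 26 → 34.
Letter: letters move forward 1 place in the alphabet; M, N, O, P, Q, R → S.
Combining the parts gives 34-S.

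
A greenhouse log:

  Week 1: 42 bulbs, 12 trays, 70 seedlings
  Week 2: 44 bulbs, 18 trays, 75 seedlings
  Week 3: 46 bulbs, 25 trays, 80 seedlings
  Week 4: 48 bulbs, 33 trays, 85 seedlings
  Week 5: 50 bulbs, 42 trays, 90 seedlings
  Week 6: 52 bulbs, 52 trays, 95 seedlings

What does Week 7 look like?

54 bulbs, 63 trays, 100 seedlings

Bulbs: +2 each step, so 42, 44, 46, 48, 50, 52 → 54.
Trays: differences are 6, 7, 8, … (increasing by 1 each time), so 12, 18, 25, 33, 42, 52 → 63.
Seedlings: 70, 75, 80, 85, 90, 95 → 100 (+5 each step).
Putting it together: 54 bulbs, 63 trays, 100 seedlings.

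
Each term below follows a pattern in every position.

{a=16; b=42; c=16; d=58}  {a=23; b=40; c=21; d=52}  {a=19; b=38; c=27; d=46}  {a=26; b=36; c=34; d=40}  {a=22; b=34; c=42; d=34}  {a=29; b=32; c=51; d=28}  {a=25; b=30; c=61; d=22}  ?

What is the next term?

{a=32; b=28; c=72; d=16}

A: 16, 23, 19, 26, 22, 29, 25 → 32 (alternating steps +7, −4, +7, −4, …).
B — −2 each step: 42, 40, 38, 36, 34, 32, 30 → 28.
C — differences are 5, 6, 7, … (increasing by 1 each time): 16, 21, 27, 34, 42, 51, 61 → 72.
D: 58, 52, 46, 40, 34, 28, 22 → 16 (−6 each step).
Combining the parts gives {a=32; b=28; c=72; d=16}.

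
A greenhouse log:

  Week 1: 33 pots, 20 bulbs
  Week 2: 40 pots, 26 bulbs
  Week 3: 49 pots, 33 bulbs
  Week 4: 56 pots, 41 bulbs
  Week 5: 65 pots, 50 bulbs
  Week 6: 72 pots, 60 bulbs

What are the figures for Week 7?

Pots — alternating steps +7, +9, +7, +9, …: 33, 40, 49, 56, 65, 72 → 81.
Bulbs: 20, 26, 33, 41, 50, 60 → 71 (differences are 6, 7, 8, … (increasing by 1 each time)).
So the next line is 81 pots, 71 bulbs.

81 pots, 71 bulbs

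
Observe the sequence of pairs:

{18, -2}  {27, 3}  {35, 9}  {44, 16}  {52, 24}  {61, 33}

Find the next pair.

{69, 43}

First entry: alternating steps +9, +8, +9, +8, …; 18, 27, 35, 44, 52, 61 → 69.
Second entry — differences are 5, 6, 7, … (increasing by 1 each time): -2, 3, 9, 16, 24, 33 → 43.
So the next pair is {69, 43}.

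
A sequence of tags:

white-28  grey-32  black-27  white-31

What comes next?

Shade goes white, grey, black, white → grey (repeats white → grey → black).
Second component goes 28, 32, 27, 31 → 26 (alternating steps +4, −5, +4, −5, …).
Putting it together: grey-26.

grey-26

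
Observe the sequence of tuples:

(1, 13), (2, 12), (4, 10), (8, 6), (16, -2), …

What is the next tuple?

First part — ×2 each step: 1, 2, 4, 8, 16 → 32.
Second part: together with the first part always sums to 14; 13, 12, 10, 6, -2 → -18.
Putting it together: (32, -18).

(32, -18)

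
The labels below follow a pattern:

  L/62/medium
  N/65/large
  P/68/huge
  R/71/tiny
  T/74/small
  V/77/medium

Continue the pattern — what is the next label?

X/80/large

Letter: L, N, P, R, T, V → X (letters move forward 2 places in the alphabet).
Second component: +3 each step; 62, 65, 68, 71, 74, 77 → 80.
For the size, repeats medium → large → huge → tiny → small: medium, large, huge, tiny, small, medium → large.
Combining the parts gives X/80/large.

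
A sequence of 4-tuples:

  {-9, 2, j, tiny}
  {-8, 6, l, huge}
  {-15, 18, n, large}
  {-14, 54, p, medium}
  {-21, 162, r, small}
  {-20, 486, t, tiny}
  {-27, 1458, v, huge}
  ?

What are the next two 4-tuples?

{-26, 4374, x, large}, {-33, 13122, z, medium}

For the first part, alternating steps +1, −7, +1, −7, …: -9, -8, -15, -14, -21, -20, -27 → -26 → -33.
For the second part, ×3 each step: 2, 6, 18, 54, 162, 486, 1458 → 4374 → 13122.
Letter — letters move forward 2 places in the alphabet: j, l, n, p, r, t, v → x → z.
Size: repeats tiny → huge → large → medium → small, so tiny, huge, large, medium, small, tiny, huge → large → medium.
So the next two 4-tuples are {-26, 4374, x, large} and {-33, 13122, z, medium}.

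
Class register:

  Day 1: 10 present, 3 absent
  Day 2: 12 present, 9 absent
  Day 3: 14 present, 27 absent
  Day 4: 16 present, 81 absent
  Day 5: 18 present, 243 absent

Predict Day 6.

Present goes 10, 12, 14, 16, 18 → 20 (+2 each step).
Absent: 3, 9, 27, 81, 243 → 729 (×3 each step).
Combining the parts gives 20 present, 729 absent.

20 present, 729 absent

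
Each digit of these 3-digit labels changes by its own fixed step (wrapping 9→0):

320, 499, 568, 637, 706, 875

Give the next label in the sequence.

944

First digit: +1 each step, mod 10; 3, 4, 5, 6, 7, 8 → 9.
For the second digit, −3 each step, mod 10: 2, 9, 6, 3, 0, 7 → 4.
Third digit: −1 each step, mod 10, so 0, 9, 8, 7, 6, 5 → 4.
Combining the parts gives 944.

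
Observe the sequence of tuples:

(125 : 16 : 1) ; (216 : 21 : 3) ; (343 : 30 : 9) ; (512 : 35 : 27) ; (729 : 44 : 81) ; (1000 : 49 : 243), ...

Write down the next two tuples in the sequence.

First component — perfect cubes: 5³, 6³, 7³, …: 125, 216, 343, 512, 729, 1000 → 1331 → 1728.
For the second component, alternating steps +5, +9, +5, +9, …: 16, 21, 30, 35, 44, 49 → 58 → 63.
Third component: ×3 each step; 1, 3, 9, 27, 81, 243 → 729 → 2187.
So the next two tuples are (1331 : 58 : 729) and (1728 : 63 : 2187).

(1331 : 58 : 729), (1728 : 63 : 2187)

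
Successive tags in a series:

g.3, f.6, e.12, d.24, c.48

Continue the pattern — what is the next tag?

Letter: g, f, e, d, c → b (letters move back 1 place in the alphabet).
Second component: ×2 each step; 3, 6, 12, 24, 48 → 96.
Combining the parts gives b.96.

b.96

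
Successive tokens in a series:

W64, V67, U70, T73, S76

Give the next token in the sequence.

R79

Letter: W, V, U, T, S → R (letters move back 1 place in the alphabet).
Second component: +3 each step; 64, 67, 70, 73, 76 → 79.
Putting it together: R79.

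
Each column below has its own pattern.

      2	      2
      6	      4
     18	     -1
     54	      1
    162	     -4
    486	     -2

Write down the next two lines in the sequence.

First component — ×3 each step: 2, 6, 18, 54, 162, 486 → 1458 → 4374.
Second component goes 2, 4, -1, 1, -4, -2 → -7 → -5 (alternating steps +2, −5, +2, −5, …).
Putting the parts together: 1458  -7 and then 4374  -5.

1458  -7; 4374  -5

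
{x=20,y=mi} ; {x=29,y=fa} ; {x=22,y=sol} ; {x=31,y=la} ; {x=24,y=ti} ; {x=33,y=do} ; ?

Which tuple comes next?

{x=26,y=re}

For the x, alternating steps +9, −7, +9, −7, …: 20, 29, 22, 31, 24, 33 → 26.
Y: runs through the solfège scale do→ti; mi, fa, sol, la, ti, do → re.
Putting it together: {x=26,y=re}.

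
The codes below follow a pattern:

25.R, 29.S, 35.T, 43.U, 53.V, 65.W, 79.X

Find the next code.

First component: differences are 4, 6, 8, … (increasing by 2 each time); 25, 29, 35, 43, 53, 65, 79 → 95.
Letter: letters move forward 1 place in the alphabet, so R, S, T, U, V, W, X → Y.
Putting it together: 95.Y.

95.Y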